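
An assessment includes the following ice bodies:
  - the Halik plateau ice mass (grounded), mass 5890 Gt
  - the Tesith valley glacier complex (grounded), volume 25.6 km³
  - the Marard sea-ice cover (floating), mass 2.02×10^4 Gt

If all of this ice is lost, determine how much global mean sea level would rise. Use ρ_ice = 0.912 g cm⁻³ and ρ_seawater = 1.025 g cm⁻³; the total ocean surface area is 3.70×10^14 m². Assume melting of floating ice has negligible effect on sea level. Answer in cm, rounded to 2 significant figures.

Halik: 5890 Gt = 5.890×10^15 kg; dividing by ρ_w = 1.025 g cm⁻³ = 1025 kg m⁻³ gives 5.746×10^12 m³ of water.
Tesith: 25.6 km³ × (912/1025) = 22.78 km³ of water.
The Marard sea-ice cover is floating and already displaces its own weight of water, so its melt adds essentially nothing to sea level.
Total added water ≈ 5.769×10^12 m³ over 3.70×10^14 m² → Δh = 0.0156 m = 1.6 cm.

≈ 1.6 cm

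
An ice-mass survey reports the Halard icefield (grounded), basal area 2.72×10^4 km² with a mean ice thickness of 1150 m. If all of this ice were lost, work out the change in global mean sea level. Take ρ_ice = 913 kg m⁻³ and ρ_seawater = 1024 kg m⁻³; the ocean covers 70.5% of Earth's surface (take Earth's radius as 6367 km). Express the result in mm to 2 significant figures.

≈ 78 mm

Halard: ice volume = 2.72×10^4 km² × 1150 m = 3.128×10^4 km³; 3.128×10^4 × (913/1024) = 2.789×10^4 km³ of water.
Spread over 3.59×10^14 m² of ocean, Δh = 2.789×10^13 / 3.59×10^14 = 0.0777 m = 78 mm.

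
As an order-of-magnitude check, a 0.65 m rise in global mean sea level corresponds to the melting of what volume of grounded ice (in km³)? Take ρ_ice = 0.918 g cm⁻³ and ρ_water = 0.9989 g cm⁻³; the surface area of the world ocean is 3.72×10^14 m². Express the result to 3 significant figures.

Required water volume = Δh × A = 0.65 m × 3.72×10^14 m² = 2.418×10^14 m³ = 2.418×10^5 km³.
Ice volume = water volume × ρ_w/ρ_ice = 2.418×10^5 × 998.9/918 = 2.63×10^5 km³.

≈ 2.63×10^5 km³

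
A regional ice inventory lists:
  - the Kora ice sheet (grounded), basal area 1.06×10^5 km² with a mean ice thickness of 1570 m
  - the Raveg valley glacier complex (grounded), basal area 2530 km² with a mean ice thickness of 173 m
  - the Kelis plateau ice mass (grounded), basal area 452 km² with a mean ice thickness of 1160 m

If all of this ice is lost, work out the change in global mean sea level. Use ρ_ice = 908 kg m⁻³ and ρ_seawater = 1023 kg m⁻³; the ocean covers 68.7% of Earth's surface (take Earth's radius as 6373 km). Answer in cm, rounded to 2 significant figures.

≈ 42 cm

Kora: ice volume = 1.06×10^5 km² × 1570 m = 1.664×10^5 km³; 1.664×10^5 × (908/1023) = 1.477×10^5 km³ of water.
Raveg: ice volume = 2530 km² × 173 m = 437.7 km³; 437.7 × (908/1023) = 388.5 km³ of water.
Kelis: ice volume = 452 km² × 1160 m = 524.3 km³; 524.3 × (908/1023) = 465.4 km³ of water.
Total added water ≈ 1.486×10^14 m³ over 3.51×10^14 m² → Δh = 0.424 m = 42 cm.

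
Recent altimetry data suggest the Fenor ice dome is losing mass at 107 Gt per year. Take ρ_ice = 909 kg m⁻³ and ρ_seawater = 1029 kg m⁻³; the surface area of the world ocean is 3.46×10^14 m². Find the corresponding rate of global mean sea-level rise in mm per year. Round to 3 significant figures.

ρ_w = 1029 kg m⁻³. Annual water volume added = 107 Gt / ρ_w = 1.070×10^14 kg / 1029 kg m⁻³ = 1.040×10^11 m³.
Δh per year = 1.040×10^11 / 3.46×10^14 = 3.01×10^-4 m = 0.301 mm.

≈ 0.301 mm/yr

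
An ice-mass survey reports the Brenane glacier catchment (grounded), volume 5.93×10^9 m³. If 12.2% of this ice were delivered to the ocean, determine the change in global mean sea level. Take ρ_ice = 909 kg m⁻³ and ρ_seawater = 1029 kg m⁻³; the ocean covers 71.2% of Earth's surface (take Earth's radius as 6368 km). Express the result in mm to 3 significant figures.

Brenane: 0.122 × 5.93×10^9 m³ × (909/1029) = 6.391×10^8 m³ of water.
Spread over 3.63×10^14 m² of ocean, Δh = 6.391×10^8 / 3.63×10^14 = 1.76×10^-6 m = 1.76×10^-3 mm.

≈ 1.76×10^-3 mm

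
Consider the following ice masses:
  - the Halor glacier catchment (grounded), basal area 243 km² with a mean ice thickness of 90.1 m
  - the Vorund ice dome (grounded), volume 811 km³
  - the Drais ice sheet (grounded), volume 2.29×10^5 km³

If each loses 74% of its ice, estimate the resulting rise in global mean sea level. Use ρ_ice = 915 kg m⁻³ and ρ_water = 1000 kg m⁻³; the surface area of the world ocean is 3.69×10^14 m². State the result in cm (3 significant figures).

≈ 42.2 cm

Halor: ice volume = 243 km² × 90.1 m = 21.89 km³; 0.74 × 21.89 × (915/1000) = 14.82 km³ of water.
Vorund: 0.74 × 811 km³ × (915/1000) = 549.1 km³ of water.
Drais: 0.74 × 2.29×10^5 km³ × (915/1000) = 1.551×10^5 km³ of water.
Total added water ≈ 1.556×10^14 m³ over 3.69×10^14 m² → Δh = 0.422 m = 42.2 cm.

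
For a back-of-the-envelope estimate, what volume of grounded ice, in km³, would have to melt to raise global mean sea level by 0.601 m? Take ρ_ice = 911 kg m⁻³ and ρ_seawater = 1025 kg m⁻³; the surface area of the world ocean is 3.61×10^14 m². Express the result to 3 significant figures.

≈ 2.44×10^5 km³

Required water volume = Δh × A = 0.601 m × 3.61×10^14 m² = 2.170×10^14 m³ = 2.170×10^5 km³.
Ice volume = water volume × ρ_w/ρ_ice = 2.170×10^5 × 1025/911 = 2.44×10^5 km³.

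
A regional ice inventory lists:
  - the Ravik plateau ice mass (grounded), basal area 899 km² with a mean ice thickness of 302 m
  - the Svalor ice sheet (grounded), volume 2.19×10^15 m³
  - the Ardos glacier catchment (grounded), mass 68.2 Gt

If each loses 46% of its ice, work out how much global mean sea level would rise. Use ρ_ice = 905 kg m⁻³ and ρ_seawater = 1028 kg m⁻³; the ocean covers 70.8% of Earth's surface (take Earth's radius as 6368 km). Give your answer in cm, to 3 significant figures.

≈ 246 cm

Ravik: ice volume = 899 km² × 302 m = 271.5 km³; 0.46 × 271.5 × (905/1028) = 109.9 km³ of water.
Svalor: 0.46 × 2.19×10^15 m³ × (905/1028) = 8.869×10^14 m³ of water.
Ardos: 0.46 × 68.2 Gt = 3.137×10^13 kg; dividing by ρ_w = 1028 kg m⁻³ gives 3.052×10^10 m³ of water.
Total added water ≈ 8.870×10^14 m³ over 3.61×10^14 m² → Δh = 2.46 m = 246 cm.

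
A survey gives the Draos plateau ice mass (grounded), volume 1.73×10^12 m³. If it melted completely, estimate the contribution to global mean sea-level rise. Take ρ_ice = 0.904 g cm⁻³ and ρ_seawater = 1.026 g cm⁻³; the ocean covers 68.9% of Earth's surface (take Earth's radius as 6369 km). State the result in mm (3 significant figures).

≈ 4.34 mm

Draos: 1.73×10^12 m³ × (904/1026) = 1.524×10^12 m³ of water.
Spread over 3.51×10^14 m² of ocean, Δh = 1.524×10^12 / 3.51×10^14 = 4.34×10^-3 m = 4.34 mm.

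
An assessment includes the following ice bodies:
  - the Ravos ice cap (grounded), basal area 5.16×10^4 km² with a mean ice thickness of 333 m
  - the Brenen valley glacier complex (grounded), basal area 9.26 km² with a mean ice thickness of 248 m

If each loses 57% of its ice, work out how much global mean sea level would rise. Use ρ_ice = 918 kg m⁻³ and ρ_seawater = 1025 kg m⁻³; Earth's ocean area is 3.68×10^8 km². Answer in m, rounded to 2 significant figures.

Ravos: ice volume = 5.16×10^4 km² × 333 m = 1.718×10^4 km³; 0.57 × 1.718×10^4 × (918/1025) = 8772 km³ of water.
Brenen: ice volume = 9.26 km² × 248 m = 2.296 km³; 0.57 × 2.296 × (918/1025) = 1.172 km³ of water.
Total added water ≈ 8.773×10^12 m³ over 3.68×10^14 m² → Δh = 0.0238 m.

≈ 0.024 m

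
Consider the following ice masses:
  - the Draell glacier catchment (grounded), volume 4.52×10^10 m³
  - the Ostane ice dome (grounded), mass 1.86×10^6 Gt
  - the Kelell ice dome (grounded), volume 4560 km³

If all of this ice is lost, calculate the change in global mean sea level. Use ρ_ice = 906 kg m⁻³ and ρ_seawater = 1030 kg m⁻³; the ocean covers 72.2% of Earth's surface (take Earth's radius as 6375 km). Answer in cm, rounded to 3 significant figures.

≈ 491 cm

Draell: 4.52×10^10 m³ × (906/1030) = 3.976×10^10 m³ of water.
Ostane: 1.86×10^6 Gt = 1.860×10^18 kg; dividing by ρ_w = 1030 kg m⁻³ gives 1.806×10^15 m³ of water.
Kelell: 4560 km³ × (906/1030) = 4011 km³ of water.
Total added water ≈ 1.810×10^15 m³ over 3.69×10^14 m² → Δh = 4.91 m = 491 cm.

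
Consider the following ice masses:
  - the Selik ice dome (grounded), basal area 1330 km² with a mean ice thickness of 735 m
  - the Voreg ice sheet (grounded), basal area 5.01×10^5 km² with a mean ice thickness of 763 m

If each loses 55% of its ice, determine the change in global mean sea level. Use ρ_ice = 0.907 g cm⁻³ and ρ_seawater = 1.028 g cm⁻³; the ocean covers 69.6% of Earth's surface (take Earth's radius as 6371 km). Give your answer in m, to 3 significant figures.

Selik: ice volume = 1330 km² × 735 m = 977.5 km³; 0.55 × 977.5 × (907/1028) = 474.4 km³ of water.
Voreg: ice volume = 5.01×10^5 km² × 763 m = 3.823×10^5 km³; 0.55 × 3.823×10^5 × (907/1028) = 1.855×10^5 km³ of water.
Total added water ≈ 1.860×10^14 m³ over 3.55×10^14 m² → Δh = 0.524 m.

≈ 0.524 m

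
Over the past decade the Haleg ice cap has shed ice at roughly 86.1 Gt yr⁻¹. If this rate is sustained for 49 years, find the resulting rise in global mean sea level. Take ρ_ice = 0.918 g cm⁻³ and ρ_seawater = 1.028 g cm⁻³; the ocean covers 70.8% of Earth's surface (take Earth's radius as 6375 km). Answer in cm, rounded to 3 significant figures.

Total mass lost = 86.1 Gt/yr × 49 yr = 4219 Gt = 4.219×10^15 kg.
ρ_w = 1.028 g cm⁻³ = 1028 kg m⁻³, so water volume = 4.219×10^15 / 1028 = 4.104×10^12 m³.
Δh = 4.104×10^12 / 3.62×10^14 = 0.0114 m = 1.14 cm.

≈ 1.14 cm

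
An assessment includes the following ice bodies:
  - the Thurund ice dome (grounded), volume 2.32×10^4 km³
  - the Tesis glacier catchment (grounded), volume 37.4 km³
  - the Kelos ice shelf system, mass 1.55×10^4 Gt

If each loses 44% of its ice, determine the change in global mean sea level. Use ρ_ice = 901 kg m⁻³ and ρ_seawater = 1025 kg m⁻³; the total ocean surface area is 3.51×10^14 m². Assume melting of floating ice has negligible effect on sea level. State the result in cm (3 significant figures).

Thurund: 0.44 × 2.32×10^4 km³ × (901/1025) = 8973 km³ of water.
Tesis: 0.44 × 37.4 km³ × (901/1025) = 14.47 km³ of water.
The Kelos ice shelf system is floating and already displaces its own weight of water, so its melt adds essentially nothing to sea level.
Total added water ≈ 8.988×10^12 m³ over 3.51×10^14 m² → Δh = 0.0256 m = 2.56 cm.

≈ 2.56 cm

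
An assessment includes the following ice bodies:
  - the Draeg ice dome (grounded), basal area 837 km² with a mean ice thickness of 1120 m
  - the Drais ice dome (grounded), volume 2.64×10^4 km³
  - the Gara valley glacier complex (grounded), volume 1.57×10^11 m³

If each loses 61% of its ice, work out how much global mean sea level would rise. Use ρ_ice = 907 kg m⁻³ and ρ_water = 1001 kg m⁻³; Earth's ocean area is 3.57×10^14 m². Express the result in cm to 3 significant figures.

≈ 4.26 cm

Draeg: ice volume = 837 km² × 1120 m = 937.4 km³; 0.61 × 937.4 × (907/1001) = 518.1 km³ of water.
Drais: 0.61 × 2.64×10^4 km³ × (907/1001) = 1.459×10^4 km³ of water.
Gara: 0.61 × 1.57×10^11 m³ × (907/1001) = 8.678×10^10 m³ of water.
Total added water ≈ 1.520×10^13 m³ over 3.57×10^14 m² → Δh = 0.0426 m = 4.26 cm.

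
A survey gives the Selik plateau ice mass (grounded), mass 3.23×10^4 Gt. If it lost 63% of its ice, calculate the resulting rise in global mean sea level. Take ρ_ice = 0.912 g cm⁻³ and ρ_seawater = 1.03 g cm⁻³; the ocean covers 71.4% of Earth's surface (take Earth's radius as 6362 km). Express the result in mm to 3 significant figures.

Selik: 0.63 × 3.23×10^4 Gt = 2.035×10^16 kg; dividing by ρ_w = 1.03 g cm⁻³ = 1030 kg m⁻³ gives 1.976×10^13 m³ of water.
Spread over 3.63×10^14 m² of ocean, Δh = 1.976×10^13 / 3.63×10^14 = 0.0544 m = 54.4 mm.

≈ 54.4 mm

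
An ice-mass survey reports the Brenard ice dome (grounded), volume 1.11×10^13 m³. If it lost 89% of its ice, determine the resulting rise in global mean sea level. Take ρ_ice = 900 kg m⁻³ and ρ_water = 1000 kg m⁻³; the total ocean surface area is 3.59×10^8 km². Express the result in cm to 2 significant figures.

≈ 2.5 cm

Brenard: 0.89 × 1.11×10^13 m³ × (900/1000) = 8.891×10^12 m³ of water.
Spread over 3.59×10^14 m² of ocean, Δh = 8.891×10^12 / 3.59×10^14 = 0.0248 m = 2.5 cm.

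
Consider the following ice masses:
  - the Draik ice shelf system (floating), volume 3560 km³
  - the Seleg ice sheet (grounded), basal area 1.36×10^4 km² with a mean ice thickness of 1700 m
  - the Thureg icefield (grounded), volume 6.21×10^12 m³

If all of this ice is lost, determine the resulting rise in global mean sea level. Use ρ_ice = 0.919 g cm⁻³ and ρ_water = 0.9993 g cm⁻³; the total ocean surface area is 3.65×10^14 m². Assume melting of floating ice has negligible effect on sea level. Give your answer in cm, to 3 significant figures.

The Draik ice shelf system is floating and already displaces its own weight of water, so its melt adds essentially nothing to sea level.
Seleg: ice volume = 1.36×10^4 km² × 1700 m = 2.312×10^4 km³; 2.312×10^4 × (919/999.3) = 2.126×10^4 km³ of water.
Thureg: 6.21×10^12 m³ × (919/999.3) = 5.711×10^12 m³ of water.
Total added water ≈ 2.697×10^13 m³ over 3.65×10^14 m² → Δh = 0.0739 m = 7.39 cm.

≈ 7.39 cm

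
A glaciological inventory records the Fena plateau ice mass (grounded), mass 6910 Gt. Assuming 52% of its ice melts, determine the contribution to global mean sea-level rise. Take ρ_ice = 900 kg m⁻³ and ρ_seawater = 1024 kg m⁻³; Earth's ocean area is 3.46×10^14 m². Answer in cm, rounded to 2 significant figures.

Fena: 0.52 × 6910 Gt = 3.593×10^15 kg; dividing by ρ_w = 1024 kg m⁻³ gives 3.509×10^12 m³ of water.
Spread over 3.46×10^14 m² of ocean, Δh = 3.509×10^12 / 3.46×10^14 = 0.0101 m = 1.0 cm.

≈ 1.0 cm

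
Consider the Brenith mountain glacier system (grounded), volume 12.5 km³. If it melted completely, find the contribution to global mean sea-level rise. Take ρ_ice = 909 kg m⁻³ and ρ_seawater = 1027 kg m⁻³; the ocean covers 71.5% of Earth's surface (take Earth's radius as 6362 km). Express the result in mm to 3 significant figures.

Brenith: 12.5 km³ × (909/1027) = 11.06 km³ of water.
Spread over 3.64×10^14 m² of ocean, Δh = 1.106×10^10 / 3.64×10^14 = 3.04×10^-5 m = 0.0304 mm.

≈ 0.0304 mm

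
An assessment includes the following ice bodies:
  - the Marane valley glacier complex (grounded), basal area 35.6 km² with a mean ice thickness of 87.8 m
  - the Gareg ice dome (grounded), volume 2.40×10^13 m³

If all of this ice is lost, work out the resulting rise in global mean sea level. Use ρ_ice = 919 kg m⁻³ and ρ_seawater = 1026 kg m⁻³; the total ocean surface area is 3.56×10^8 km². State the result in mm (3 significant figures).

Marane: ice volume = 35.6 km² × 87.8 m = 3.126 km³; 3.126 × (919/1026) = 2.800 km³ of water.
Gareg: 2.40×10^13 m³ × (919/1026) = 2.150×10^13 m³ of water.
Total added water ≈ 2.150×10^13 m³ over 3.56×10^14 m² → Δh = 0.0604 m = 60.4 mm.

≈ 60.4 mm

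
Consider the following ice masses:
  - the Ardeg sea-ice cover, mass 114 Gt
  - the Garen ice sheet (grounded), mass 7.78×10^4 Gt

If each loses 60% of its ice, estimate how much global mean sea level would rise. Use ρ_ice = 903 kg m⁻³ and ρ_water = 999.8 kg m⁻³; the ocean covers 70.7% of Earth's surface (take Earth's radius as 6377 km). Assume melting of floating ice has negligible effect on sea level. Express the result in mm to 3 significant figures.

≈ 129 mm

The Ardeg sea-ice cover is floating and already displaces its own weight of water, so its melt adds essentially nothing to sea level.
Garen: 0.6 × 7.78×10^4 Gt = 4.668×10^16 kg; dividing by ρ_w = 999.8 kg m⁻³ gives 4.669×10^13 m³ of water.
Total added water ≈ 4.669×10^13 m³ over 3.61×10^14 m² → Δh = 0.129 m = 129 mm.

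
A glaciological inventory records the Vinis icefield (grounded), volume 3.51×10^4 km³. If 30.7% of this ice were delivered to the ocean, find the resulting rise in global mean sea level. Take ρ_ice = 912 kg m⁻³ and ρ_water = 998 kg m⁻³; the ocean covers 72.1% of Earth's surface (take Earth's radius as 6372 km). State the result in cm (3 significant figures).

Vinis: 0.307 × 3.51×10^4 km³ × (912/998) = 9847 km³ of water.
Spread over 3.68×10^14 m² of ocean, Δh = 9.847×10^12 / 3.68×10^14 = 0.0268 m = 2.68 cm.

≈ 2.68 cm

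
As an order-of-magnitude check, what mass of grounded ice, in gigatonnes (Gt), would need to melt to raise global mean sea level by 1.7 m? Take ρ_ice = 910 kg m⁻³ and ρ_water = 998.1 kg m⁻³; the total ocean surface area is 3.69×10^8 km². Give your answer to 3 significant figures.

≈ 6.26×10^5 Gt

Required water volume = Δh × A = 1.7 m × 3.69×10^14 m² = 6.273×10^14 m³.
ρ_w = 998.1 kg m⁻³, so the mass of water = 6.273×10^14 m³ × 998.1 kg m⁻³ = 6.261×10^17 kg = 6.26×10^5 Gt (and the same mass of ice, by conservation).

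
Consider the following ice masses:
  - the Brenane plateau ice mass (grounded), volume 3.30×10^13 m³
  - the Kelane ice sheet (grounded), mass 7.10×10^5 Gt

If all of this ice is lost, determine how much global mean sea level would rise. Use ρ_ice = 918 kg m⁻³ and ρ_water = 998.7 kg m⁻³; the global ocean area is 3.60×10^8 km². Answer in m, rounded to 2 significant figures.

≈ 2.1 m

Brenane: 3.30×10^13 m³ × (918/998.7) = 3.033×10^13 m³ of water.
Kelane: 7.10×10^5 Gt = 7.100×10^17 kg; dividing by ρ_w = 998.7 kg m⁻³ gives 7.109×10^14 m³ of water.
Total added water ≈ 7.413×10^14 m³ over 3.60×10^14 m² → Δh = 2.06 m.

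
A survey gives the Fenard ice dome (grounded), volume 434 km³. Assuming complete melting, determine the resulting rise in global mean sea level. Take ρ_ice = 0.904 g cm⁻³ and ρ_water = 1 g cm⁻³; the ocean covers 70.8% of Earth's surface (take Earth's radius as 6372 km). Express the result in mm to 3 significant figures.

≈ 1.09 mm

Fenard: 434 km³ × (904/1000) = 392.3 km³ of water.
Spread over 3.61×10^14 m² of ocean, Δh = 3.923×10^11 / 3.61×10^14 = 1.09×10^-3 m = 1.09 mm.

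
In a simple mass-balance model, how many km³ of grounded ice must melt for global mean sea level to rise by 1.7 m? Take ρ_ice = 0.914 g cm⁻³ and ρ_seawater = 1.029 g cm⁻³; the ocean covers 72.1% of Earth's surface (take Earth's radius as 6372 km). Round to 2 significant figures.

Required water volume = Δh × A = 1.7 m × 3.68×10^14 m² = 6.254×10^14 m³ = 6.254×10^5 km³.
Ice volume = water volume × ρ_w/ρ_ice = 6.254×10^5 × 1029/914 = 7.0×10^5 km³.

≈ 7.0×10^5 km³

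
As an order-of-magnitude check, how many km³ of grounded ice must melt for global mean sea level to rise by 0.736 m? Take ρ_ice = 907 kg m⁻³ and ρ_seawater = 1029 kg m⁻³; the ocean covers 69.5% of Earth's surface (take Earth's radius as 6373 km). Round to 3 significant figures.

Required water volume = Δh × A = 0.736 m × 3.55×10^14 m² = 2.611×10^14 m³ = 2.611×10^5 km³.
Ice volume = water volume × ρ_w/ρ_ice = 2.611×10^5 × 1029/907 = 2.96×10^5 km³.

≈ 2.96×10^5 km³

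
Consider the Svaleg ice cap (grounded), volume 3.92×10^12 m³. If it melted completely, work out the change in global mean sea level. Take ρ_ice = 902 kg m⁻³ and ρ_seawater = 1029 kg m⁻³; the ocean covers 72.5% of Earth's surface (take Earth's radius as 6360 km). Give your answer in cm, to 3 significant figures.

Svaleg: 3.92×10^12 m³ × (902/1029) = 3.436×10^12 m³ of water.
Spread over 3.69×10^14 m² of ocean, Δh = 3.436×10^12 / 3.69×10^14 = 9.32×10^-3 m = 0.932 cm.

≈ 0.932 cm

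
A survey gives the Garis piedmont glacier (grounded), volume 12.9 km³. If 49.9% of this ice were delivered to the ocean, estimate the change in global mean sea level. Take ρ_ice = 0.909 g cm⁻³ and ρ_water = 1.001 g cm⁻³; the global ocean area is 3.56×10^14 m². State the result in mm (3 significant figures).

Garis: 0.499 × 12.9 km³ × (909/1001) = 5.845 km³ of water.
Spread over 3.56×10^14 m² of ocean, Δh = 5.845×10^9 / 3.56×10^14 = 1.64×10^-5 m = 0.0164 mm.

≈ 0.0164 mm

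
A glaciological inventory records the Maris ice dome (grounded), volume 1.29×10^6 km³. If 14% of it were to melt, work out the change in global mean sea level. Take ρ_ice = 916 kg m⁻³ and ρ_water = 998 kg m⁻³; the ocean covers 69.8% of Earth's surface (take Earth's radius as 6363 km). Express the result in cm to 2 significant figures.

≈ 47 cm

Maris: 0.14 × 1.29×10^6 km³ × (916/998) = 1.658×10^5 km³ of water.
Spread over 3.55×10^14 m² of ocean, Δh = 1.658×10^14 / 3.55×10^14 = 0.467 m = 47 cm.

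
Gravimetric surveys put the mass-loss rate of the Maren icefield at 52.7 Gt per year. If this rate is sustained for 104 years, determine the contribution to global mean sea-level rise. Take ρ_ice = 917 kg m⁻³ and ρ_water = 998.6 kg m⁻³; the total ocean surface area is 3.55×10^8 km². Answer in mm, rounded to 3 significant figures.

≈ 15.5 mm

Total mass lost = 52.7 Gt/yr × 104 yr = 5481 Gt = 5.481×10^15 kg.
ρ_w = 998.6 kg m⁻³, so water volume = 5.481×10^15 / 998.6 = 5.488×10^12 m³.
Δh = 5.488×10^12 / 3.55×10^14 = 0.0155 m = 15.5 mm.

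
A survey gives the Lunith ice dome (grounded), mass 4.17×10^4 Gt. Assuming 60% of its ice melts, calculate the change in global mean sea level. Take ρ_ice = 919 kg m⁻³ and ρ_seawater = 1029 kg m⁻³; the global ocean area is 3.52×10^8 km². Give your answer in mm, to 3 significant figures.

Lunith: 0.6 × 4.17×10^4 Gt = 2.502×10^16 kg; dividing by ρ_w = 1029 kg m⁻³ gives 2.431×10^13 m³ of water.
Spread over 3.52×10^14 m² of ocean, Δh = 2.431×10^13 / 3.52×10^14 = 0.0691 m = 69.1 mm.

≈ 69.1 mm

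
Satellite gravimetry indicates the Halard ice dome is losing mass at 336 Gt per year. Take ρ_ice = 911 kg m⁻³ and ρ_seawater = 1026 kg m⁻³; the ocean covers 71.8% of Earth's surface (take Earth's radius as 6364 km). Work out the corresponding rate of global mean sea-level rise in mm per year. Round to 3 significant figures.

ρ_w = 1026 kg m⁻³. Annual water volume added = 336 Gt / ρ_w = 3.360×10^14 kg / 1026 kg m⁻³ = 3.275×10^11 m³.
Δh per year = 3.275×10^11 / 3.65×10^14 = 8.96×10^-4 m = 0.896 mm.

≈ 0.896 mm/yr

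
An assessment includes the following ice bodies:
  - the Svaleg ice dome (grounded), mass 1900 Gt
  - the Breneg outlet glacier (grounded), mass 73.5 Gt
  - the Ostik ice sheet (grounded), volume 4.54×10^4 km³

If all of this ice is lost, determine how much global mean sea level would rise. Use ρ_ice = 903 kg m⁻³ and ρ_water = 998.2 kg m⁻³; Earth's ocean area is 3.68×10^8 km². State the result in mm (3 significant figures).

≈ 117 mm

Svaleg: 1900 Gt = 1.900×10^15 kg; dividing by ρ_w = 998.2 kg m⁻³ gives 1.903×10^12 m³ of water.
Breneg: 73.5 Gt = 7.350×10^13 kg; dividing by ρ_w = 998.2 kg m⁻³ gives 7.363×10^10 m³ of water.
Ostik: 4.54×10^4 km³ × (903/998.2) = 4.107×10^4 km³ of water.
Total added water ≈ 4.305×10^13 m³ over 3.68×10^14 m² → Δh = 0.117 m = 117 mm.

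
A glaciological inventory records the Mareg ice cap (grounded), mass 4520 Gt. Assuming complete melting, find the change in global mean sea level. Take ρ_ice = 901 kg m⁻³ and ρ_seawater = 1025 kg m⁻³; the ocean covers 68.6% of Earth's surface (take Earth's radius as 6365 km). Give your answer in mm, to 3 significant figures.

Mareg: 4520 Gt = 4.520×10^15 kg; dividing by ρ_w = 1025 kg m⁻³ gives 4.410×10^12 m³ of water.
Spread over 3.49×10^14 m² of ocean, Δh = 4.410×10^12 / 3.49×10^14 = 0.0126 m = 12.6 mm.

≈ 12.6 mm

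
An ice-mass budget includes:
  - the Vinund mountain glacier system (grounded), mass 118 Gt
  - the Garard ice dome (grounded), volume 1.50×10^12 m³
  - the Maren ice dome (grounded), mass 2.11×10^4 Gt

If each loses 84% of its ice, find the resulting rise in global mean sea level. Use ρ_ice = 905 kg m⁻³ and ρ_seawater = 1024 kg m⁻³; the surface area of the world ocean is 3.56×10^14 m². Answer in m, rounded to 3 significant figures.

≈ 0.0520 m

Vinund: 0.84 × 118 Gt = 9.912×10^13 kg; dividing by ρ_w = 1024 kg m⁻³ gives 9.680×10^10 m³ of water.
Garard: 0.84 × 1.50×10^12 m³ × (905/1024) = 1.114×10^12 m³ of water.
Maren: 0.84 × 2.11×10^4 Gt = 1.772×10^16 kg; dividing by ρ_w = 1024 kg m⁻³ gives 1.731×10^13 m³ of water.
Total added water ≈ 1.852×10^13 m³ over 3.56×10^14 m² → Δh = 0.0520 m.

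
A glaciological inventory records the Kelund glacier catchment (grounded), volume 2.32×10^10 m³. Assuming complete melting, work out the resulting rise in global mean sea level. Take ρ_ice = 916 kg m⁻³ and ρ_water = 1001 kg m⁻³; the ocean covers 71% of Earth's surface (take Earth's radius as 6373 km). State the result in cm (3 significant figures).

Kelund: 2.32×10^10 m³ × (916/1001) = 2.123×10^10 m³ of water.
Spread over 3.62×10^14 m² of ocean, Δh = 2.123×10^10 / 3.62×10^14 = 5.86×10^-5 m = 5.86×10^-3 cm.

≈ 5.86×10^-3 cm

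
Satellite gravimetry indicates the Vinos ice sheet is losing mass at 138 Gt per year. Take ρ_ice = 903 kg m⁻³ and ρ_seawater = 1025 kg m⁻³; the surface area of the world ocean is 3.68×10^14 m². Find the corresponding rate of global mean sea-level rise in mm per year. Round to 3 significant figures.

≈ 0.366 mm/yr

ρ_w = 1025 kg m⁻³. Annual water volume added = 138 Gt / ρ_w = 1.380×10^14 kg / 1025 kg m⁻³ = 1.346×10^11 m³.
Δh per year = 1.346×10^11 / 3.68×10^14 = 3.66×10^-4 m = 0.366 mm.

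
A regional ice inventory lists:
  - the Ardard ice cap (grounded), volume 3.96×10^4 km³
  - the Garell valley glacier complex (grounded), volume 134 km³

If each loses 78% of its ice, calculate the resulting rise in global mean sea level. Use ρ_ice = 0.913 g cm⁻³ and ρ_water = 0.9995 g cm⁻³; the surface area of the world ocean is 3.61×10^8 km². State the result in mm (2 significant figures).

Ardard: 0.78 × 3.96×10^4 km³ × (913/999.5) = 2.821×10^4 km³ of water.
Garell: 0.78 × 134 km³ × (913/999.5) = 95.47 km³ of water.
Total added water ≈ 2.831×10^13 m³ over 3.61×10^14 m² → Δh = 0.0784 m = 78 mm.

≈ 78 mm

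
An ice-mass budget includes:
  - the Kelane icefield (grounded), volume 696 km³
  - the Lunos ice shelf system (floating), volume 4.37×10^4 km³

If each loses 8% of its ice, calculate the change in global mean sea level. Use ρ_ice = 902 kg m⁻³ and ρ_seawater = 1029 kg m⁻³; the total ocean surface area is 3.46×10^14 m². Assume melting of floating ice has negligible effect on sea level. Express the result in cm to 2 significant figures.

Kelane: 0.08 × 696 km³ × (902/1029) = 48.81 km³ of water.
The Lunos ice shelf system is floating and already displaces its own weight of water, so its melt adds essentially nothing to sea level.
Total added water ≈ 4.881×10^10 m³ over 3.46×10^14 m² → Δh = 1.41×10^-4 m = 0.014 cm.

≈ 0.014 cm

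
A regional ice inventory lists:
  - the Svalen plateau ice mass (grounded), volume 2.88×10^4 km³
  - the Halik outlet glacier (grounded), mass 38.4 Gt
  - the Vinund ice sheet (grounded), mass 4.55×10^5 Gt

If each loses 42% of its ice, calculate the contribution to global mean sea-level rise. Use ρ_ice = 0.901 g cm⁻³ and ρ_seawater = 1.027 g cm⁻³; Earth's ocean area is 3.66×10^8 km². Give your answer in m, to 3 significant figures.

≈ 0.537 m

Svalen: 0.42 × 2.88×10^4 km³ × (901/1027) = 1.061×10^4 km³ of water.
Halik: 0.42 × 38.4 Gt = 1.613×10^13 kg; dividing by ρ_w = 1.027 g cm⁻³ = 1027 kg m⁻³ gives 1.570×10^10 m³ of water.
Vinund: 0.42 × 4.55×10^5 Gt = 1.911×10^17 kg; dividing by ρ_w = 1027 kg m⁻³ gives 1.861×10^14 m³ of water.
Total added water ≈ 1.967×10^14 m³ over 3.66×10^14 m² → Δh = 0.537 m.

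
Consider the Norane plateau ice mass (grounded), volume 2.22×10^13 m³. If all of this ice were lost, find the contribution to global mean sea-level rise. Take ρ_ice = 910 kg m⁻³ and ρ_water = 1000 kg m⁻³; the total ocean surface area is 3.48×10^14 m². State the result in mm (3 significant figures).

Norane: 2.22×10^13 m³ × (910/1000) = 2.020×10^13 m³ of water.
Spread over 3.48×10^14 m² of ocean, Δh = 2.020×10^13 / 3.48×10^14 = 0.0581 m = 58.1 mm.

≈ 58.1 mm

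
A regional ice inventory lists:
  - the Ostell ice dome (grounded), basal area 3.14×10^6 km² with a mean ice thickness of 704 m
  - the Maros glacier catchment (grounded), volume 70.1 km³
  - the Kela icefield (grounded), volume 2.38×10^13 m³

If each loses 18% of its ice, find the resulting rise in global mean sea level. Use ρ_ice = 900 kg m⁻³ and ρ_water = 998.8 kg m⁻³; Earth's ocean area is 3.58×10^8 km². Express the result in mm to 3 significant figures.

≈ 1010 mm

Ostell: ice volume = 3.14×10^6 km² × 704 m = 2.211×10^6 km³; 0.18 × 2.211×10^6 × (900/998.8) = 3.585×10^5 km³ of water.
Maros: 0.18 × 70.1 km³ × (900/998.8) = 11.37 km³ of water.
Kela: 0.18 × 2.38×10^13 m³ × (900/998.8) = 3.860×10^12 m³ of water.
Total added water ≈ 3.624×10^14 m³ over 3.58×10^14 m² → Δh = 1.01 m = 1010 mm.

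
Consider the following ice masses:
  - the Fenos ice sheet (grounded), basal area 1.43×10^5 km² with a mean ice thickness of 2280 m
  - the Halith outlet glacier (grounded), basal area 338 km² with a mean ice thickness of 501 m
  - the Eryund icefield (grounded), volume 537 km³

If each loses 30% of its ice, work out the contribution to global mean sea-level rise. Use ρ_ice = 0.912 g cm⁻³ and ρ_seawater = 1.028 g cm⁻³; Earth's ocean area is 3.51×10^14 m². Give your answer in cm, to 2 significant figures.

Fenos: ice volume = 1.43×10^5 km² × 2280 m = 3.260×10^5 km³; 0.3 × 3.260×10^5 × (912/1028) = 8.677×10^4 km³ of water.
Halith: ice volume = 338 km² × 501 m = 169.3 km³; 0.3 × 169.3 × (912/1028) = 45.07 km³ of water.
Eryund: 0.3 × 537 km³ × (912/1028) = 142.9 km³ of water.
Total added water ≈ 8.696×10^13 m³ over 3.51×10^14 m² → Δh = 0.248 m = 25 cm.

≈ 25 cm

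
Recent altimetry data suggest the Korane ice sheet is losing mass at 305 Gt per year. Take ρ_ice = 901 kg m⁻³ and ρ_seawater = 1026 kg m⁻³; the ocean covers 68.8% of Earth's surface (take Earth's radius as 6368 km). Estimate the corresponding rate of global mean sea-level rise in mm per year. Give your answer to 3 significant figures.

ρ_w = 1026 kg m⁻³. Annual water volume added = 305 Gt / ρ_w = 3.050×10^14 kg / 1026 kg m⁻³ = 2.973×10^11 m³.
Δh per year = 2.973×10^11 / 3.51×10^14 = 8.48×10^-4 m = 0.848 mm.

≈ 0.848 mm/yr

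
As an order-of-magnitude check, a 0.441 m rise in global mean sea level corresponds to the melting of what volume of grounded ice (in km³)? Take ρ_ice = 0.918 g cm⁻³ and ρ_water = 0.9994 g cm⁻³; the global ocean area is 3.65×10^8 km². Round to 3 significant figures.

≈ 1.75×10^5 km³

Required water volume = Δh × A = 0.441 m × 3.65×10^14 m² = 1.610×10^14 m³ = 1.610×10^5 km³.
Ice volume = water volume × ρ_w/ρ_ice = 1.610×10^5 × 999.4/918 = 1.75×10^5 km³.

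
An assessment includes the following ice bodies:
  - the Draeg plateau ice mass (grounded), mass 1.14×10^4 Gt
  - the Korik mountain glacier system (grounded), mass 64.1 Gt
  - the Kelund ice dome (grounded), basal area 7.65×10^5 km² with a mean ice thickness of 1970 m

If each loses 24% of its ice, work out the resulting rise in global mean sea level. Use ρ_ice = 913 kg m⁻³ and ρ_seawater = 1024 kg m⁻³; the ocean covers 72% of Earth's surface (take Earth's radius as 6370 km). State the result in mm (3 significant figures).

≈ 886 mm

Draeg: 0.24 × 1.14×10^4 Gt = 2.736×10^15 kg; dividing by ρ_w = 1024 kg m⁻³ gives 2.672×10^12 m³ of water.
Korik: 0.24 × 64.1 Gt = 1.538×10^13 kg; dividing by ρ_w = 1024 kg m⁻³ gives 1.502×10^10 m³ of water.
Kelund: ice volume = 7.65×10^5 km² × 1970 m = 1.507×10^6 km³; 0.24 × 1.507×10^6 × (913/1024) = 3.225×10^5 km³ of water.
Total added water ≈ 3.252×10^14 m³ over 3.67×10^14 m² → Δh = 0.886 m = 886 mm.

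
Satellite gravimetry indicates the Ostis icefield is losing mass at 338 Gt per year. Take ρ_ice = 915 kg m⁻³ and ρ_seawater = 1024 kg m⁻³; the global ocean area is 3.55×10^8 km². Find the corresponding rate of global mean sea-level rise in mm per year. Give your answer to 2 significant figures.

ρ_w = 1024 kg m⁻³. Annual water volume added = 338 Gt / ρ_w = 3.380×10^14 kg / 1024 kg m⁻³ = 3.301×10^11 m³.
Δh per year = 3.301×10^11 / 3.55×10^14 = 9.30×10^-4 m = 0.93 mm.

≈ 0.93 mm/yr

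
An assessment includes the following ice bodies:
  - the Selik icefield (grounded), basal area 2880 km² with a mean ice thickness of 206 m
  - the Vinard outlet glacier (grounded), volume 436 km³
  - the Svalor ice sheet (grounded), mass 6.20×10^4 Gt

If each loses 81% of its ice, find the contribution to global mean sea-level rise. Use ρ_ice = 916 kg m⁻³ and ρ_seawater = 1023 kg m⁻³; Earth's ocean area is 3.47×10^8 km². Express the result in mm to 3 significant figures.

Selik: ice volume = 2880 km² × 206 m = 593.3 km³; 0.81 × 593.3 × (916/1023) = 430.3 km³ of water.
Vinard: 0.81 × 436 km³ × (916/1023) = 316.2 km³ of water.
Svalor: 0.81 × 6.20×10^4 Gt = 5.022×10^16 kg; dividing by ρ_w = 1023 kg m⁻³ gives 4.909×10^13 m³ of water.
Total added water ≈ 4.984×10^13 m³ over 3.47×10^14 m² → Δh = 0.144 m = 144 mm.

≈ 144 mm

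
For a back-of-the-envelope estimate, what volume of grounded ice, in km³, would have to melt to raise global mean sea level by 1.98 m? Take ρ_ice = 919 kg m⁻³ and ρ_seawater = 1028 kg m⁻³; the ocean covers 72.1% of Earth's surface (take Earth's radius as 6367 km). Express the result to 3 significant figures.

≈ 8.14×10^5 km³

Required water volume = Δh × A = 1.98 m × 3.67×10^14 m² = 7.272×10^14 m³ = 7.272×10^5 km³.
Ice volume = water volume × ρ_w/ρ_ice = 7.272×10^5 × 1028/919 = 8.14×10^5 km³.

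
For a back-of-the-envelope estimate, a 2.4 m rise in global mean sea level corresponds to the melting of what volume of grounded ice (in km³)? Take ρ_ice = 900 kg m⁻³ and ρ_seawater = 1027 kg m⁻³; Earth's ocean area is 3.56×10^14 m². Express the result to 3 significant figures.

≈ 9.75×10^5 km³

Required water volume = Δh × A = 2.4 m × 3.56×10^14 m² = 8.544×10^14 m³ = 8.544×10^5 km³.
Ice volume = water volume × ρ_w/ρ_ice = 8.544×10^5 × 1027/900 = 9.75×10^5 km³.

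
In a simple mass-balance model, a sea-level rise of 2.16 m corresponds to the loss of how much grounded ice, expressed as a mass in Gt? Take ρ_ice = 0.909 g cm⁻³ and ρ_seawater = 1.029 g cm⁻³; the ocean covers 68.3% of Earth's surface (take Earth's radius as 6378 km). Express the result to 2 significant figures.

≈ 7.8×10^5 Gt

Required water volume = Δh × A = 2.16 m × 3.49×10^14 m² = 7.541×10^14 m³.
ρ_w = 1.029 g cm⁻³ = 1029 kg m⁻³, so the mass of water = 7.541×10^14 m³ × 1029 kg m⁻³ = 7.760×10^17 kg = 7.8×10^5 Gt (and the same mass of ice, by conservation).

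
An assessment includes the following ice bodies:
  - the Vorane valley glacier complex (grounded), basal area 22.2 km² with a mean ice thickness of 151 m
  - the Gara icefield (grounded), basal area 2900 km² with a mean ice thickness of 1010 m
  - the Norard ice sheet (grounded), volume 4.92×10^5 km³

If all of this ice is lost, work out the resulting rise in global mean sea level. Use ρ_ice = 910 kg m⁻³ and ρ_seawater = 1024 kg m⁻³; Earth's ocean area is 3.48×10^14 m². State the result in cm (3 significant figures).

≈ 126 cm

Vorane: ice volume = 22.2 km² × 151 m = 3.352 km³; 3.352 × (910/1024) = 2.979 km³ of water.
Gara: ice volume = 2900 km² × 1010 m = 2929 km³; 2929 × (910/1024) = 2603 km³ of water.
Norard: 4.92×10^5 km³ × (910/1024) = 4.372×10^5 km³ of water.
Total added water ≈ 4.398×10^14 m³ over 3.48×10^14 m² → Δh = 1.26 m = 126 cm.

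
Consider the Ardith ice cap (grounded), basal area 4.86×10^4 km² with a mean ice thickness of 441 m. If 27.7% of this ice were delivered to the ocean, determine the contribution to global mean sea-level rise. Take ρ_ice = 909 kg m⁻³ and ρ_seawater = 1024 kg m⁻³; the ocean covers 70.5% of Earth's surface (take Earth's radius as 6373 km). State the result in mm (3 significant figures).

≈ 14.6 mm

Ardith: ice volume = 4.86×10^4 km² × 441 m = 2.143×10^4 km³; 0.277 × 2.143×10^4 × (909/1024) = 5270 km³ of water.
Spread over 3.60×10^14 m² of ocean, Δh = 5.270×10^12 / 3.60×10^14 = 0.0146 m = 14.6 mm.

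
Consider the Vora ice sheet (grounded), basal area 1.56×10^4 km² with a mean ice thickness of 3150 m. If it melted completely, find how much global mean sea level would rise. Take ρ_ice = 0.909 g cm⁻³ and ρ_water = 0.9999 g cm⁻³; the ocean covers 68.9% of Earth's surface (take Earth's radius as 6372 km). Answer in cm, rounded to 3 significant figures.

Vora: ice volume = 1.56×10^4 km² × 3150 m = 4.914×10^4 km³; 4.914×10^4 × (909/999.9) = 4.467×10^4 km³ of water.
Spread over 3.52×10^14 m² of ocean, Δh = 4.467×10^13 / 3.52×10^14 = 0.127 m = 12.7 cm.

≈ 12.7 cm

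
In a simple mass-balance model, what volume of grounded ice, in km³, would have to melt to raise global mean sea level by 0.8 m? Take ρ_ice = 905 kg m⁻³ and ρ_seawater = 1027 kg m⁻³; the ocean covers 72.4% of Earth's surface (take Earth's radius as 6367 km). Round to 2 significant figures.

Required water volume = Δh × A = 0.8 m × 3.69×10^14 m² = 2.951×10^14 m³ = 2.951×10^5 km³.
Ice volume = water volume × ρ_w/ρ_ice = 2.951×10^5 × 1027/905 = 3.3×10^5 km³.

≈ 3.3×10^5 km³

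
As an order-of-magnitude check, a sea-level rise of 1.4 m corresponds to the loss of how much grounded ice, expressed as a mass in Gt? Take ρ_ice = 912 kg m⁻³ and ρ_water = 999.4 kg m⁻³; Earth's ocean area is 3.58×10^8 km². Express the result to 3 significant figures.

≈ 5.01×10^5 Gt

Required water volume = Δh × A = 1.4 m × 3.58×10^14 m² = 5.012×10^14 m³.
ρ_w = 999.4 kg m⁻³, so the mass of water = 5.012×10^14 m³ × 999.4 kg m⁻³ = 5.009×10^17 kg = 5.01×10^5 Gt (and the same mass of ice, by conservation).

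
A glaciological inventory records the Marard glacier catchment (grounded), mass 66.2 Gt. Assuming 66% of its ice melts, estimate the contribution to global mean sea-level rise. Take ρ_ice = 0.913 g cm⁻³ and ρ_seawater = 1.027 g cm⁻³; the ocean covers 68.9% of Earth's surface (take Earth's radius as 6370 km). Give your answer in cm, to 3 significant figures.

≈ 0.0121 cm

Marard: 0.66 × 66.2 Gt = 4.369×10^13 kg; dividing by ρ_w = 1.027 g cm⁻³ = 1027 kg m⁻³ gives 4.254×10^10 m³ of water.
Spread over 3.51×10^14 m² of ocean, Δh = 4.254×10^10 / 3.51×10^14 = 1.21×10^-4 m = 0.0121 cm.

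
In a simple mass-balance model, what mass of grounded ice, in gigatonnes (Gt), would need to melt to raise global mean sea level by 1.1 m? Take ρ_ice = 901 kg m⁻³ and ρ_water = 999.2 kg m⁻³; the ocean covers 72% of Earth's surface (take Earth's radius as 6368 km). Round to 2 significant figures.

Required water volume = Δh × A = 1.1 m × 3.67×10^14 m² = 4.036×10^14 m³.
ρ_w = 999.2 kg m⁻³, so the mass of water = 4.036×10^14 m³ × 999.2 kg m⁻³ = 4.033×10^17 kg = 4.0×10^5 Gt (and the same mass of ice, by conservation).

≈ 4.0×10^5 Gt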